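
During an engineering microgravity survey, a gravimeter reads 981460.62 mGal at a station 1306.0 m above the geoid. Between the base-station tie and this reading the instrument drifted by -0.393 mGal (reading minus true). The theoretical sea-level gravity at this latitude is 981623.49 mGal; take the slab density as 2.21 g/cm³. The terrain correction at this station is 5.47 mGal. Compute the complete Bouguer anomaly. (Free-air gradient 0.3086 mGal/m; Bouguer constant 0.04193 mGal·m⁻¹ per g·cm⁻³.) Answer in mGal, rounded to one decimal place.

Drift-corrected reading = 981460.62 − (-0.393) = 981461.013 mGal
Free-air correction = 0.3086 × 1306.0 = 403.03 mGal
Free-air anomaly = 981461.013 − 981623.49 + (403.03) = 240.553 mGal
Bouguer slab correction = 0.04193 × 2.21 × 1306.0 = 121.02 mGal
Simple Bouguer anomaly = 240.553 − (121.02) = 119.533 mGal
Complete Bouguer anomaly = 119.533 + 5.47 = 125.003 mGal

125.0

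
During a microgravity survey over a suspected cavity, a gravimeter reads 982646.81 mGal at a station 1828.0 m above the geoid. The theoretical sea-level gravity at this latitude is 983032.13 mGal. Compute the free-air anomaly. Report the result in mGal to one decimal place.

Free-air correction = 0.3086 × 1828.0 = 564.12 mGal
Free-air anomaly = 982646.81 − 983032.13 + (564.12) = 178.80 mGal

178.8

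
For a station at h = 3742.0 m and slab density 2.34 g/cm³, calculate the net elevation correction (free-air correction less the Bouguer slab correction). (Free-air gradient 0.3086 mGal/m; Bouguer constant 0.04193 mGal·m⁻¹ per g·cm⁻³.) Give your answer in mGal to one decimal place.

Combined gradient = 0.3086 − 0.04193 × 2.34 = 0.2104838 mGal/m
Combined elevation correction = 0.2104838 × 3742.0 = 787.6 mGal

787.6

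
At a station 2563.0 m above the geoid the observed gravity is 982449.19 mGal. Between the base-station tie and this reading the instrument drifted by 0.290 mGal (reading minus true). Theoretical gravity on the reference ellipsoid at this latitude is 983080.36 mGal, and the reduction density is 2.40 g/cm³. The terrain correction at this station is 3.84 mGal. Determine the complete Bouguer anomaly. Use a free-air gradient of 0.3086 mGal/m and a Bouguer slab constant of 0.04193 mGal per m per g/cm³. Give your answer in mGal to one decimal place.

Drift-corrected reading = 982449.19 − (0.290) = 982448.900 mGal
Free-air correction = 0.3086 × 2563.0 = 790.94 mGal
Free-air anomaly = 982448.900 − 983080.36 + (790.94) = 159.480 mGal
Bouguer slab correction = 0.04193 × 2.40 × 2563.0 = 257.92 mGal
Simple Bouguer anomaly = 159.480 − (257.92) = -98.440 mGal
Complete Bouguer anomaly = -98.440 + 3.84 = -94.600 mGal

-94.6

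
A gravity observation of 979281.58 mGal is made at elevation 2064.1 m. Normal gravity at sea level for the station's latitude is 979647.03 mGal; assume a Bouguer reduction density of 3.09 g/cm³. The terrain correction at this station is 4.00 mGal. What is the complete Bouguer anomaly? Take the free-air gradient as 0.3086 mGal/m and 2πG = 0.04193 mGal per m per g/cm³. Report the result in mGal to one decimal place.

8.1

Free-air correction = 0.3086 × 2064.1 = 636.98 mGal
Free-air anomaly = 979281.58 − 979647.03 + (636.98) = 271.53 mGal
Bouguer slab correction = 0.04193 × 3.09 × 2064.1 = 267.43 mGal
Simple Bouguer anomaly = 271.53 − (267.43) = 4.10 mGal
Complete Bouguer anomaly = 4.10 + 4.00 = 8.10 mGal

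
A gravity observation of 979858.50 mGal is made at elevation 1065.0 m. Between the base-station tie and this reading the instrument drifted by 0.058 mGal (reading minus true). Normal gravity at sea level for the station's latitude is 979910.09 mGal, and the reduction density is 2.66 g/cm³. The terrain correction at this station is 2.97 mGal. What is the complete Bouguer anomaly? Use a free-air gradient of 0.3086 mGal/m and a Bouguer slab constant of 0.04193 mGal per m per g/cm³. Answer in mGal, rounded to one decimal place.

161.2

Drift-corrected reading = 979858.50 − (0.058) = 979858.442 mGal
Free-air correction = 0.3086 × 1065.0 = 328.66 mGal
Free-air anomaly = 979858.442 − 979910.09 + (328.66) = 277.012 mGal
Bouguer slab correction = 0.04193 × 2.66 × 1065.0 = 118.78 mGal
Simple Bouguer anomaly = 277.012 − (118.78) = 158.232 mGal
Complete Bouguer anomaly = 158.232 + 2.97 = 161.202 mGal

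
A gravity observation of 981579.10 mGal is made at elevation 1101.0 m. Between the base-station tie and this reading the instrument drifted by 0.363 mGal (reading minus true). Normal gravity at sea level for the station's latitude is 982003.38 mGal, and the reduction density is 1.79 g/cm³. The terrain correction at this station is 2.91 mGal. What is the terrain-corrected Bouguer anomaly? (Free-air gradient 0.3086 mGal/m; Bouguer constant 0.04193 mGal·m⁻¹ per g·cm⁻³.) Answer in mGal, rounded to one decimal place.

Drift-corrected reading = 981579.10 − (0.363) = 981578.737 mGal
Free-air correction = 0.3086 × 1101.0 = 339.77 mGal
Free-air anomaly = 981578.737 − 982003.38 + (339.77) = -84.873 mGal
Bouguer slab correction = 0.04193 × 1.79 × 1101.0 = 82.64 mGal
Simple Bouguer anomaly = -84.873 − (82.64) = -167.513 mGal
Complete Bouguer anomaly = -167.513 + 2.91 = -164.603 mGal

-164.6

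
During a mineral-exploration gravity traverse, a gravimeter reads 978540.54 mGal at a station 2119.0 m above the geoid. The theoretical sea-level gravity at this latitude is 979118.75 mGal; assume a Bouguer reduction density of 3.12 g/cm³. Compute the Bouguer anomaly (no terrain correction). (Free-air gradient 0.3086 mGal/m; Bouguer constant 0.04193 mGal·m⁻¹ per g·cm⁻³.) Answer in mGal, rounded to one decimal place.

Free-air correction = 0.3086 × 2119.0 = 653.92 mGal
Free-air anomaly = 978540.54 − 979118.75 + (653.92) = 75.71 mGal
Bouguer slab correction = 0.04193 × 3.12 × 2119.0 = 277.21 mGal
Simple Bouguer anomaly = 75.71 − (277.21) = -201.50 mGal

-201.5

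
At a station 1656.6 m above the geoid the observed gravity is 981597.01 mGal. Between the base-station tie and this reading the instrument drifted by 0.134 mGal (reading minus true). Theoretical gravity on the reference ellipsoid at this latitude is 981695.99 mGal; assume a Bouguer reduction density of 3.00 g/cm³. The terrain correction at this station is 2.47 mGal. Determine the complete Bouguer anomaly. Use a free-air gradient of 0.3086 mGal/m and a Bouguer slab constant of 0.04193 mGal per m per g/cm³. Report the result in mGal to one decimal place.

Drift-corrected reading = 981597.01 − (0.134) = 981596.876 mGal
Free-air correction = 0.3086 × 1656.6 = 511.23 mGal
Free-air anomaly = 981596.876 − 981695.99 + (511.23) = 412.116 mGal
Bouguer slab correction = 0.04193 × 3.00 × 1656.6 = 208.38 mGal
Simple Bouguer anomaly = 412.116 − (208.38) = 203.736 mGal
Complete Bouguer anomaly = 203.736 + 2.47 = 206.206 mGal

206.2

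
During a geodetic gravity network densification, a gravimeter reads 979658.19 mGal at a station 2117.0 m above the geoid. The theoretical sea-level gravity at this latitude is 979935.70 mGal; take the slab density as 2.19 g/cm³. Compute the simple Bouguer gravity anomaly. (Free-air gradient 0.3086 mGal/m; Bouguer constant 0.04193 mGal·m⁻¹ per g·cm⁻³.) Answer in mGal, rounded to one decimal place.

Free-air correction = 0.3086 × 2117.0 = 653.31 mGal
Free-air anomaly = 979658.19 − 979935.70 + (653.31) = 375.80 mGal
Bouguer slab correction = 0.04193 × 2.19 × 2117.0 = 194.40 mGal
Simple Bouguer anomaly = 375.80 − (194.40) = 181.40 mGal

181.4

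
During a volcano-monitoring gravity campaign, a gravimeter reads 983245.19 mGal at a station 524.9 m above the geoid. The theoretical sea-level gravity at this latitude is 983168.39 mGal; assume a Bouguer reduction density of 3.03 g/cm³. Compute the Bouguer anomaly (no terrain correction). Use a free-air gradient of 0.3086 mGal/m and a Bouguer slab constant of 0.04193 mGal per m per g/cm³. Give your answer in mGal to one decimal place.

Free-air correction = 0.3086 × 524.9 = 161.98 mGal
Free-air anomaly = 983245.19 − 983168.39 + (161.98) = 238.78 mGal
Bouguer slab correction = 0.04193 × 3.03 × 524.9 = 66.69 mGal
Simple Bouguer anomaly = 238.78 − (66.69) = 172.09 mGal

172.1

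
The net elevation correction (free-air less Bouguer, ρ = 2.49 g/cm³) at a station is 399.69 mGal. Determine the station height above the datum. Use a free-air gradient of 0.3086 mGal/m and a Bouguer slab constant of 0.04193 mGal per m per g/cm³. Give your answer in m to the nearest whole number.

Combined gradient = 0.3086 − 0.04193 × 2.49 = 0.2041943 mGal/m
h = 399.69 / 0.2041943 = 1957.40 m

1957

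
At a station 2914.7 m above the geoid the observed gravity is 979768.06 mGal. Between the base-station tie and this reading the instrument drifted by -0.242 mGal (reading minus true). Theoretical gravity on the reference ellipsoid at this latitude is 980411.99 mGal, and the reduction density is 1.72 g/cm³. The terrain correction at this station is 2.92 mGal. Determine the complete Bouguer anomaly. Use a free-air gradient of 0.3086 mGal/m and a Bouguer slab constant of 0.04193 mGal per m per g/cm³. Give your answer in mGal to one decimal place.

48.5

Drift-corrected reading = 979768.06 − (-0.242) = 979768.302 mGal
Free-air correction = 0.3086 × 2914.7 = 899.48 mGal
Free-air anomaly = 979768.302 − 980411.99 + (899.48) = 255.792 mGal
Bouguer slab correction = 0.04193 × 1.72 × 2914.7 = 210.21 mGal
Simple Bouguer anomaly = 255.792 − (210.21) = 45.582 mGal
Complete Bouguer anomaly = 45.582 + 2.92 = 48.502 mGal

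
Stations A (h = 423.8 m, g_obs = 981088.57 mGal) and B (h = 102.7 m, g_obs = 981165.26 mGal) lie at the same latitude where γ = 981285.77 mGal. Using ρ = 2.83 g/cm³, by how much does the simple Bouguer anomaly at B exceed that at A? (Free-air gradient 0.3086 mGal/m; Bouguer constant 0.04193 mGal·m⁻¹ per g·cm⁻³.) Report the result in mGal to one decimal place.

Δg_SB(A) = 981088.57 − 981285.77 + 0.3086×423.8 − 0.04193×2.83×423.8 = -116.70 mGal
Δg_SB(B) = 981165.26 − 981285.77 + 0.3086×102.7 − 0.04193×2.83×102.7 = -101.00 mGal
Difference = -101.00 − (-116.70) = 15.70 mGal

15.7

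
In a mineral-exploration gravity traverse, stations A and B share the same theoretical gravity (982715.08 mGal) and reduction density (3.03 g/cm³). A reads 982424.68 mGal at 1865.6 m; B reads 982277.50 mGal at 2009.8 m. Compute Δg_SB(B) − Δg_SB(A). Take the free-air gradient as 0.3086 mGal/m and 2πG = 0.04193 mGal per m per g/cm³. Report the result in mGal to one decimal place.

-121.0

Δg_SB(A) = 982424.68 − 982715.08 + 0.3086×1865.6 − 0.04193×3.03×1865.6 = 48.30 mGal
Δg_SB(B) = 982277.50 − 982715.08 + 0.3086×2009.8 − 0.04193×3.03×2009.8 = -72.70 mGal
Difference = -72.70 − (48.30) = -121.00 mGal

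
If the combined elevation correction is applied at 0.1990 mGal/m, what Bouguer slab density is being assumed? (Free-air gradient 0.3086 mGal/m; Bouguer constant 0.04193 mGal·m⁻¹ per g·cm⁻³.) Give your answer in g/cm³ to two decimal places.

2.61

0.1990 = 0.3086 − 0.04193 × ρ
ρ = (0.3086 − 0.1990) / 0.04193 = 2.61 g/cm³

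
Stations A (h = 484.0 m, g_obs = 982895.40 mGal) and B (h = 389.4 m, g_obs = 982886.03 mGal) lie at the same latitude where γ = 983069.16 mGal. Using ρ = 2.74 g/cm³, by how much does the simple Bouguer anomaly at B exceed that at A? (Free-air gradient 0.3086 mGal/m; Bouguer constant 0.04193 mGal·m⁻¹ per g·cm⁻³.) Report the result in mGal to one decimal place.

-27.7

Δg_SB(A) = 982895.40 − 983069.16 + 0.3086×484.0 − 0.04193×2.74×484.0 = -80.00 mGal
Δg_SB(B) = 982886.03 − 983069.16 + 0.3086×389.4 − 0.04193×2.74×389.4 = -107.70 mGal
Difference = -107.70 − (-80.00) = -27.70 mGal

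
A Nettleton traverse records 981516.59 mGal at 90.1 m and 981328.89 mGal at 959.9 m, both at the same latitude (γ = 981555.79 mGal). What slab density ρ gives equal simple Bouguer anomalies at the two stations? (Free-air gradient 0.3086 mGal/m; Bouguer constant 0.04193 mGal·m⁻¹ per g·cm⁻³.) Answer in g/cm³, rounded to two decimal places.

2.21

Δg_obs = 981328.89 − 981516.59 = -187.70 mGal over Δh = 959.9 − 90.1 = 869.8 m
Equal Bouguer anomalies ⇒ Δg_obs + (0.3086 − 0.04193ρ)·Δh = 0
0.3086 − 0.04193ρ = −Δg_obs/Δh = 0.21580
ρ = (0.3086 − 0.21580) / 0.04193 = 2.21 g/cm³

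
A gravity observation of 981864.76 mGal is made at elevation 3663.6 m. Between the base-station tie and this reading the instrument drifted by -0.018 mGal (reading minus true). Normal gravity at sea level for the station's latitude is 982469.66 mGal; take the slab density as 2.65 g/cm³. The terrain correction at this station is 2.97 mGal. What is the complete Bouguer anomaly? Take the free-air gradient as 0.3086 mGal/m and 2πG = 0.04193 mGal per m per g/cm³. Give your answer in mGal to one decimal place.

121.6

Drift-corrected reading = 981864.76 − (-0.018) = 981864.778 mGal
Free-air correction = 0.3086 × 3663.6 = 1130.59 mGal
Free-air anomaly = 981864.778 − 982469.66 + (1130.59) = 525.708 mGal
Bouguer slab correction = 0.04193 × 2.65 × 3663.6 = 407.08 mGal
Simple Bouguer anomaly = 525.708 − (407.08) = 118.628 mGal
Complete Bouguer anomaly = 118.628 + 2.97 = 121.598 mGal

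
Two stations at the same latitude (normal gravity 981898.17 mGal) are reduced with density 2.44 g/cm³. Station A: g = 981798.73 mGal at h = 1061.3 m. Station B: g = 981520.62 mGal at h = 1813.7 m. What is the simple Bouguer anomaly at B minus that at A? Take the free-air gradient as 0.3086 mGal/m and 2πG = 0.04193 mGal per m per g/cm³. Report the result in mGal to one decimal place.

Δg_SB(A) = 981798.73 − 981898.17 + 0.3086×1061.3 − 0.04193×2.44×1061.3 = 119.50 mGal
Δg_SB(B) = 981520.62 − 981898.17 + 0.3086×1813.7 − 0.04193×2.44×1813.7 = -3.40 mGal
Difference = -3.40 − (119.50) = -122.90 mGal

-122.9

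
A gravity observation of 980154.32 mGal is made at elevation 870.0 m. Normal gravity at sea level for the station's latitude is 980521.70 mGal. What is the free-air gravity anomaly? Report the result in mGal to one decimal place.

-98.9

Free-air correction = 0.3086 × 870.0 = 268.48 mGal
Free-air anomaly = 980154.32 − 980521.70 + (268.48) = -98.90 mGal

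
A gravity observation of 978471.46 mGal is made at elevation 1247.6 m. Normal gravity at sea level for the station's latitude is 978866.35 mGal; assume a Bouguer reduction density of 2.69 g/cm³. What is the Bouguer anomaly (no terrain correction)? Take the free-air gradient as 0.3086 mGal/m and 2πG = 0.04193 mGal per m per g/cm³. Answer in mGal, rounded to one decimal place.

-150.6

Free-air correction = 0.3086 × 1247.6 = 385.01 mGal
Free-air anomaly = 978471.46 − 978866.35 + (385.01) = -9.88 mGal
Bouguer slab correction = 0.04193 × 2.69 × 1247.6 = 140.72 mGal
Simple Bouguer anomaly = -9.88 − (140.72) = -150.60 mGal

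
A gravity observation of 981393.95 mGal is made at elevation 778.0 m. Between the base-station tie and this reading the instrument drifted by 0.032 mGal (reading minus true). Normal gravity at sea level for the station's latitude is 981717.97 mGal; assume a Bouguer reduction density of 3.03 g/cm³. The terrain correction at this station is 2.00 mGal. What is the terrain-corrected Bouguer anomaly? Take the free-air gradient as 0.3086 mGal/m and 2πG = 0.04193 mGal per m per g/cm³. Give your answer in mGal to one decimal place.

-180.8

Drift-corrected reading = 981393.95 − (0.032) = 981393.918 mGal
Free-air correction = 0.3086 × 778.0 = 240.09 mGal
Free-air anomaly = 981393.918 − 981717.97 + (240.09) = -83.962 mGal
Bouguer slab correction = 0.04193 × 3.03 × 778.0 = 98.84 mGal
Simple Bouguer anomaly = -83.962 − (98.84) = -182.802 mGal
Complete Bouguer anomaly = -182.802 + 2.00 = -180.802 mGal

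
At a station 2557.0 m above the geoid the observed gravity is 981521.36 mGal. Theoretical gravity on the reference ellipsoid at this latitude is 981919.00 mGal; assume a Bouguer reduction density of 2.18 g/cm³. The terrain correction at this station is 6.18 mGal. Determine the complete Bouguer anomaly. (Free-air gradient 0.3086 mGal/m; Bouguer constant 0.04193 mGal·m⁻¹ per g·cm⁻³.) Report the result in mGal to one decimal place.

163.9

Free-air correction = 0.3086 × 2557.0 = 789.09 mGal
Free-air anomaly = 981521.36 − 981919.00 + (789.09) = 391.45 mGal
Bouguer slab correction = 0.04193 × 2.18 × 2557.0 = 233.73 mGal
Simple Bouguer anomaly = 391.45 − (233.73) = 157.72 mGal
Complete Bouguer anomaly = 157.72 + 6.18 = 163.90 mGal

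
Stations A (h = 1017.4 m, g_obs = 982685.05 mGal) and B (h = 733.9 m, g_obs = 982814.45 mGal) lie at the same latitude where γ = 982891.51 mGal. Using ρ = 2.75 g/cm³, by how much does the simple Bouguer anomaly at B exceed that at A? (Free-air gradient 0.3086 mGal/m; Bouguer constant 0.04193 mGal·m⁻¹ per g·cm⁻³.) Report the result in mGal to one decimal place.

74.6

Δg_SB(A) = 982685.05 − 982891.51 + 0.3086×1017.4 − 0.04193×2.75×1017.4 = -9.80 mGal
Δg_SB(B) = 982814.45 − 982891.51 + 0.3086×733.9 − 0.04193×2.75×733.9 = 64.80 mGal
Difference = 64.80 − (-9.80) = 74.60 mGal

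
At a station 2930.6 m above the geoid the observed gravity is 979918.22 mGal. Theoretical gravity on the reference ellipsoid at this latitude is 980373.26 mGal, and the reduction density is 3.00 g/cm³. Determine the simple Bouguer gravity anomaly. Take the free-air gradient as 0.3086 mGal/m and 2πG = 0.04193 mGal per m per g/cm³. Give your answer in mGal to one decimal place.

Free-air correction = 0.3086 × 2930.6 = 904.38 mGal
Free-air anomaly = 979918.22 − 980373.26 + (904.38) = 449.34 mGal
Bouguer slab correction = 0.04193 × 3.00 × 2930.6 = 368.64 mGal
Simple Bouguer anomaly = 449.34 − (368.64) = 80.70 mGal

80.7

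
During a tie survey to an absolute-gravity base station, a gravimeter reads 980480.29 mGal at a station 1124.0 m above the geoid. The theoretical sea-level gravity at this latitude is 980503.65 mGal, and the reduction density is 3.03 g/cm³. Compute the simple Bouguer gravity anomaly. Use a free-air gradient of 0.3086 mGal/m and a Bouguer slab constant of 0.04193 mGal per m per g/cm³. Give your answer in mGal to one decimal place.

180.7

Free-air correction = 0.3086 × 1124.0 = 346.87 mGal
Free-air anomaly = 980480.29 − 980503.65 + (346.87) = 323.51 mGal
Bouguer slab correction = 0.04193 × 3.03 × 1124.0 = 142.80 mGal
Simple Bouguer anomaly = 323.51 − (142.80) = 180.71 mGal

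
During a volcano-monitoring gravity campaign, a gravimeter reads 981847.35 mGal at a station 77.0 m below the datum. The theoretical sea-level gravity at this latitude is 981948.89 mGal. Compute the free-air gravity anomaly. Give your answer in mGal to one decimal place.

-125.3

Free-air correction = 0.3086 × -77.0 = -23.76 mGal
Free-air anomaly = 981847.35 − 981948.89 + (-23.76) = -125.30 mGal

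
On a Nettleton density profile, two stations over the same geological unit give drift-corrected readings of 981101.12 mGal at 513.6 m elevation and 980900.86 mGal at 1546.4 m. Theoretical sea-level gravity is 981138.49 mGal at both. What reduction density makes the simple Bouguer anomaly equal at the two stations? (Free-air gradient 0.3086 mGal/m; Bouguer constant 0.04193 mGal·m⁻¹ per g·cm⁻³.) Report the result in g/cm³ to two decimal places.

Δg_obs = 980900.86 − 981101.12 = -200.26 mGal over Δh = 1546.4 − 513.6 = 1032.8 m
Equal Bouguer anomalies ⇒ Δg_obs + (0.3086 − 0.04193ρ)·Δh = 0
0.3086 − 0.04193ρ = −Δg_obs/Δh = 0.19390
ρ = (0.3086 − 0.19390) / 0.04193 = 2.74 g/cm³

2.74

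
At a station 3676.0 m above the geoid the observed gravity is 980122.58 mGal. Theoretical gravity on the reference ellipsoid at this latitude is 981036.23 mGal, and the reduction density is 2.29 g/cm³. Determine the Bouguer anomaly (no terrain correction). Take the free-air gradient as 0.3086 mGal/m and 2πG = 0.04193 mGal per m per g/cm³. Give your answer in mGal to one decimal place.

Free-air correction = 0.3086 × 3676.0 = 1134.41 mGal
Free-air anomaly = 980122.58 − 981036.23 + (1134.41) = 220.76 mGal
Bouguer slab correction = 0.04193 × 2.29 × 3676.0 = 352.97 mGal
Simple Bouguer anomaly = 220.76 − (352.97) = -132.21 mGal

-132.2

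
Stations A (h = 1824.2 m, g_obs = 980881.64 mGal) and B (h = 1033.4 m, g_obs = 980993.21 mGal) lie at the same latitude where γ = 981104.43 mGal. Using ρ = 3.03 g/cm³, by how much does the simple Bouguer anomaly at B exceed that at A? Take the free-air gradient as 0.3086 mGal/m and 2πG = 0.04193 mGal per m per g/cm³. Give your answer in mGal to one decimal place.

-32.0

Δg_SB(A) = 980881.64 − 981104.43 + 0.3086×1824.2 − 0.04193×3.03×1824.2 = 108.40 mGal
Δg_SB(B) = 980993.21 − 981104.43 + 0.3086×1033.4 − 0.04193×3.03×1033.4 = 76.40 mGal
Difference = 76.40 − (108.40) = -32.00 mGal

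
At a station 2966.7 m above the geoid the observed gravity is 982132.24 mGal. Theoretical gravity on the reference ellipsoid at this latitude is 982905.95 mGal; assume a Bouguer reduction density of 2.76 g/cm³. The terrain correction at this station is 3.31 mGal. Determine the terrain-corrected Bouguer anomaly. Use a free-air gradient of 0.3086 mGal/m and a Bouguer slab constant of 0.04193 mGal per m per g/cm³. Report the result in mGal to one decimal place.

-198.2

Free-air correction = 0.3086 × 2966.7 = 915.52 mGal
Free-air anomaly = 982132.24 − 982905.95 + (915.52) = 141.81 mGal
Bouguer slab correction = 0.04193 × 2.76 × 2966.7 = 343.33 mGal
Simple Bouguer anomaly = 141.81 − (343.33) = -201.52 mGal
Complete Bouguer anomaly = -201.52 + 3.31 = -198.21 mGal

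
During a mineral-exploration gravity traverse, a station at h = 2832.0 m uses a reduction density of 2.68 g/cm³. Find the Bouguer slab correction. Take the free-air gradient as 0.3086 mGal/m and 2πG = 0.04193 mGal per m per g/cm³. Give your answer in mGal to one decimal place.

Bouguer slab correction = 0.04193 × 2.68 × 2832.0 = 318.2 mGal

318.2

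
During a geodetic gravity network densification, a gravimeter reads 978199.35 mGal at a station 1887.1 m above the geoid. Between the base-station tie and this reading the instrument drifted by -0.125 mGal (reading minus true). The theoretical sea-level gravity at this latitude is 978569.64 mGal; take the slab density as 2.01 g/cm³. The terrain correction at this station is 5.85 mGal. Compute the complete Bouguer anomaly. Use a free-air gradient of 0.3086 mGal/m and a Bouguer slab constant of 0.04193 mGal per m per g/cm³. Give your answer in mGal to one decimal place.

59.0

Drift-corrected reading = 978199.35 − (-0.125) = 978199.475 mGal
Free-air correction = 0.3086 × 1887.1 = 582.36 mGal
Free-air anomaly = 978199.475 − 978569.64 + (582.36) = 212.195 mGal
Bouguer slab correction = 0.04193 × 2.01 × 1887.1 = 159.04 mGal
Simple Bouguer anomaly = 212.195 − (159.04) = 53.155 mGal
Complete Bouguer anomaly = 53.155 + 5.85 = 59.005 mGal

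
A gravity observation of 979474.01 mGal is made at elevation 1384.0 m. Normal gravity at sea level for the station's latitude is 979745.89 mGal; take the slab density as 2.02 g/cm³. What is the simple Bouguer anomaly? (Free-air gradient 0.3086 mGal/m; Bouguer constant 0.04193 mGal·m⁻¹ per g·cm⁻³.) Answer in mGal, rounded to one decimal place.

Free-air correction = 0.3086 × 1384.0 = 427.10 mGal
Free-air anomaly = 979474.01 − 979745.89 + (427.10) = 155.22 mGal
Bouguer slab correction = 0.04193 × 2.02 × 1384.0 = 117.22 mGal
Simple Bouguer anomaly = 155.22 − (117.22) = 38.00 mGal

38.0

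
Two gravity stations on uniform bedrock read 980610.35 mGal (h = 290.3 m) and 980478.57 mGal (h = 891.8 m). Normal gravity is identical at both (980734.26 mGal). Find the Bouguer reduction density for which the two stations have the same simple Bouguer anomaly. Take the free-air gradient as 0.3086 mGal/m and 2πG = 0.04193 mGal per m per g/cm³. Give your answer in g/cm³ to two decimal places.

Δg_obs = 980478.57 − 980610.35 = -131.78 mGal over Δh = 891.8 − 290.3 = 601.5 m
Equal Bouguer anomalies ⇒ Δg_obs + (0.3086 − 0.04193ρ)·Δh = 0
0.3086 − 0.04193ρ = −Δg_obs/Δh = 0.21909
ρ = (0.3086 − 0.21909) / 0.04193 = 2.13 g/cm³

2.13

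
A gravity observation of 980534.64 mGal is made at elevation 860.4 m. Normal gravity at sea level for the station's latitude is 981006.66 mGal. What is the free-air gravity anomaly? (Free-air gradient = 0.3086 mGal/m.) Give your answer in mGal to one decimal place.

Free-air correction = 0.3086 × 860.4 = 265.52 mGal
Free-air anomaly = 980534.64 − 981006.66 + (265.52) = -206.50 mGal

-206.5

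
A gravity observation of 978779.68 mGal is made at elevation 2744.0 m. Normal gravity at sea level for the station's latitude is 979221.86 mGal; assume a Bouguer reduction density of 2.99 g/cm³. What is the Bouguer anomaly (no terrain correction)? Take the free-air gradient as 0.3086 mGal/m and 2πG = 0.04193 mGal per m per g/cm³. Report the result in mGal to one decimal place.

60.6

Free-air correction = 0.3086 × 2744.0 = 846.80 mGal
Free-air anomaly = 978779.68 − 979221.86 + (846.80) = 404.62 mGal
Bouguer slab correction = 0.04193 × 2.99 × 2744.0 = 344.02 mGal
Simple Bouguer anomaly = 404.62 − (344.02) = 60.60 mGal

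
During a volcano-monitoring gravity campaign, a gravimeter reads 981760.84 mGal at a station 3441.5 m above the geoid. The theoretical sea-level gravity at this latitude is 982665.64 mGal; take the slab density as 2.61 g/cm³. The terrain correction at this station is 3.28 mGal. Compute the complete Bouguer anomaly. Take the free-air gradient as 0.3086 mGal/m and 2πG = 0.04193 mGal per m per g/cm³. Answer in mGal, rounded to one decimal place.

-216.1

Free-air correction = 0.3086 × 3441.5 = 1062.05 mGal
Free-air anomaly = 981760.84 − 982665.64 + (1062.05) = 157.25 mGal
Bouguer slab correction = 0.04193 × 2.61 × 3441.5 = 376.63 mGal
Simple Bouguer anomaly = 157.25 − (376.63) = -219.38 mGal
Complete Bouguer anomaly = -219.38 + 3.28 = -216.10 mGal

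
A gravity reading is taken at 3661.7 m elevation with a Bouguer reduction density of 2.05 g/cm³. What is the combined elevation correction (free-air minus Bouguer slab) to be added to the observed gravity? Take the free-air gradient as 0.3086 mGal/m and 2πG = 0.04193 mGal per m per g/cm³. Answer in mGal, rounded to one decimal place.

Combined gradient = 0.3086 − 0.04193 × 2.05 = 0.2226435 mGal/m
Combined elevation correction = 0.2226435 × 3661.7 = 815.3 mGal

815.3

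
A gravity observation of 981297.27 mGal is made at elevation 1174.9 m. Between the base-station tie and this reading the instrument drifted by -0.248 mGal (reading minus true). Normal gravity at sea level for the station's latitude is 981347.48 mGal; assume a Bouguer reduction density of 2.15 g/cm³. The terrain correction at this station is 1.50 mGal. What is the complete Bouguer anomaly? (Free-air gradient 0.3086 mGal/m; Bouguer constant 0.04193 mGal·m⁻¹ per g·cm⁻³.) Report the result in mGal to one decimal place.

208.2

Drift-corrected reading = 981297.27 − (-0.248) = 981297.518 mGal
Free-air correction = 0.3086 × 1174.9 = 362.57 mGal
Free-air anomaly = 981297.518 − 981347.48 + (362.57) = 312.608 mGal
Bouguer slab correction = 0.04193 × 2.15 × 1174.9 = 105.92 mGal
Simple Bouguer anomaly = 312.608 − (105.92) = 206.688 mGal
Complete Bouguer anomaly = 206.688 + 1.50 = 208.188 mGal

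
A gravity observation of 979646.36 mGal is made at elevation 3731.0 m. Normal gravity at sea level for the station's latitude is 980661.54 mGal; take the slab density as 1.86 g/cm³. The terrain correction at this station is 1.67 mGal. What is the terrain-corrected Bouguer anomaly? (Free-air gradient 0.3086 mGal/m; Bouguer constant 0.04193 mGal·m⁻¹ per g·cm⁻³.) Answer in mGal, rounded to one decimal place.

-153.1

Free-air correction = 0.3086 × 3731.0 = 1151.39 mGal
Free-air anomaly = 979646.36 − 980661.54 + (1151.39) = 136.21 mGal
Bouguer slab correction = 0.04193 × 1.86 × 3731.0 = 290.98 mGal
Simple Bouguer anomaly = 136.21 − (290.98) = -154.77 mGal
Complete Bouguer anomaly = -154.77 + 1.67 = -153.10 mGal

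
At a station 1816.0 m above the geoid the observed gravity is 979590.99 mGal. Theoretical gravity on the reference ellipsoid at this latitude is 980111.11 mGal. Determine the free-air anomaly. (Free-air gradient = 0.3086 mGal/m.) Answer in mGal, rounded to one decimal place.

Free-air correction = 0.3086 × 1816.0 = 560.42 mGal
Free-air anomaly = 979590.99 − 980111.11 + (560.42) = 40.30 mGal

40.3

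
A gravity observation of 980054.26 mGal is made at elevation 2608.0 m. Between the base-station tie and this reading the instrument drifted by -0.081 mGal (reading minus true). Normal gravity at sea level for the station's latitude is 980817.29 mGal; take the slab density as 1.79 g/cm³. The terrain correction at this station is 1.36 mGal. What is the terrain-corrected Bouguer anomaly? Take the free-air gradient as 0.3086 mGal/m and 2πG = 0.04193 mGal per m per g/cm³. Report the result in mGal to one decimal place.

-152.5

Drift-corrected reading = 980054.26 − (-0.081) = 980054.341 mGal
Free-air correction = 0.3086 × 2608.0 = 804.83 mGal
Free-air anomaly = 980054.341 − 980817.29 + (804.83) = 41.881 mGal
Bouguer slab correction = 0.04193 × 1.79 × 2608.0 = 195.74 mGal
Simple Bouguer anomaly = 41.881 − (195.74) = -153.859 mGal
Complete Bouguer anomaly = -153.859 + 1.36 = -152.499 mGal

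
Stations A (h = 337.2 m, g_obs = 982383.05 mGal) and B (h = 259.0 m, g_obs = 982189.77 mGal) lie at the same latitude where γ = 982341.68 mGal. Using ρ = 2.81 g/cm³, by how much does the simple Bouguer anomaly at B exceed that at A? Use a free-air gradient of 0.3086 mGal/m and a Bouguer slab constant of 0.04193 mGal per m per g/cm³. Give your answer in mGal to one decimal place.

Δg_SB(A) = 982383.05 − 982341.68 + 0.3086×337.2 − 0.04193×2.81×337.2 = 105.70 mGal
Δg_SB(B) = 982189.77 − 982341.68 + 0.3086×259.0 − 0.04193×2.81×259.0 = -102.50 mGal
Difference = -102.50 − (105.70) = -208.20 mGal

-208.2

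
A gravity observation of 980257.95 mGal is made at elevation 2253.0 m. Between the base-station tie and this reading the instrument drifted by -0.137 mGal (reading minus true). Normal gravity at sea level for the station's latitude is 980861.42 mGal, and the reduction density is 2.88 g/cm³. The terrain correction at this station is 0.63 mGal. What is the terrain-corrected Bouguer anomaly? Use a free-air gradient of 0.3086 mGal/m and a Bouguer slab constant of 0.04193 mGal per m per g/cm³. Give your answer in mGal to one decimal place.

-179.5

Drift-corrected reading = 980257.95 − (-0.137) = 980258.087 mGal
Free-air correction = 0.3086 × 2253.0 = 695.28 mGal
Free-air anomaly = 980258.087 − 980861.42 + (695.28) = 91.947 mGal
Bouguer slab correction = 0.04193 × 2.88 × 2253.0 = 272.07 mGal
Simple Bouguer anomaly = 91.947 − (272.07) = -180.123 mGal
Complete Bouguer anomaly = -180.123 + 0.63 = -179.493 mGal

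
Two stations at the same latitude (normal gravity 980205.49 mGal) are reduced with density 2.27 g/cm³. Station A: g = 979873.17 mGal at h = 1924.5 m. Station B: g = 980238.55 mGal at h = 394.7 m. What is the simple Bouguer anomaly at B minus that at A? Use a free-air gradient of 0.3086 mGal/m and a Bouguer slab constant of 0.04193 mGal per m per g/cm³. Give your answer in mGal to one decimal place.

38.9

Δg_SB(A) = 979873.17 − 980205.49 + 0.3086×1924.5 − 0.04193×2.27×1924.5 = 78.40 mGal
Δg_SB(B) = 980238.55 − 980205.49 + 0.3086×394.7 − 0.04193×2.27×394.7 = 117.30 mGal
Difference = 117.30 − (78.40) = 38.90 mGal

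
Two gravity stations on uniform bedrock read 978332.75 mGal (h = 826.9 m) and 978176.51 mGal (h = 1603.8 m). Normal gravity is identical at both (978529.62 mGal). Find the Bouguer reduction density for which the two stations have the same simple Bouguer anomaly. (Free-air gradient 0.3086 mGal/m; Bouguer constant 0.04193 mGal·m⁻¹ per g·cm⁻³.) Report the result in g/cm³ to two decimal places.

2.56

Δg_obs = 978176.51 − 978332.75 = -156.24 mGal over Δh = 1603.8 − 826.9 = 776.9 m
Equal Bouguer anomalies ⇒ Δg_obs + (0.3086 − 0.04193ρ)·Δh = 0
0.3086 − 0.04193ρ = −Δg_obs/Δh = 0.20111
ρ = (0.3086 − 0.20111) / 0.04193 = 2.56 g/cm³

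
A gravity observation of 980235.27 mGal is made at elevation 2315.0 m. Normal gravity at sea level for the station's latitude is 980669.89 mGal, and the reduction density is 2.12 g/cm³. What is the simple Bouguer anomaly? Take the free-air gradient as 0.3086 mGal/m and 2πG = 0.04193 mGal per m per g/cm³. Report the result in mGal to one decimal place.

Free-air correction = 0.3086 × 2315.0 = 714.41 mGal
Free-air anomaly = 980235.27 − 980669.89 + (714.41) = 279.79 mGal
Bouguer slab correction = 0.04193 × 2.12 × 2315.0 = 205.78 mGal
Simple Bouguer anomaly = 279.79 − (205.78) = 74.01 mGal

74.0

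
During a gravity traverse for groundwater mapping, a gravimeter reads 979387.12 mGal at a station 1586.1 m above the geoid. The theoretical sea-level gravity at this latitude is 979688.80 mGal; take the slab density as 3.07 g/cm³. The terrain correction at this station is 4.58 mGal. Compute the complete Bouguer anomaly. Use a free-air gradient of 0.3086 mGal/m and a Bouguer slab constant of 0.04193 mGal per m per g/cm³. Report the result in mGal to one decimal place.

Free-air correction = 0.3086 × 1586.1 = 489.47 mGal
Free-air anomaly = 979387.12 − 979688.80 + (489.47) = 187.79 mGal
Bouguer slab correction = 0.04193 × 3.07 × 1586.1 = 204.17 mGal
Simple Bouguer anomaly = 187.79 − (204.17) = -16.38 mGal
Complete Bouguer anomaly = -16.38 + 4.58 = -11.80 mGal

-11.8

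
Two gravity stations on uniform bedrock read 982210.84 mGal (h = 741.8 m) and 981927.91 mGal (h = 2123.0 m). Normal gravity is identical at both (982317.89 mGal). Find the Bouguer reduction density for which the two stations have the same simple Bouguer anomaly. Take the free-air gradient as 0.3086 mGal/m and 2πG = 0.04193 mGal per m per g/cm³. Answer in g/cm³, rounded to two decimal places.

2.47

Δg_obs = 981927.91 − 982210.84 = -282.93 mGal over Δh = 2123.0 − 741.8 = 1381.2 m
Equal Bouguer anomalies ⇒ Δg_obs + (0.3086 − 0.04193ρ)·Δh = 0
0.3086 − 0.04193ρ = −Δg_obs/Δh = 0.20484
ρ = (0.3086 − 0.20484) / 0.04193 = 2.47 g/cm³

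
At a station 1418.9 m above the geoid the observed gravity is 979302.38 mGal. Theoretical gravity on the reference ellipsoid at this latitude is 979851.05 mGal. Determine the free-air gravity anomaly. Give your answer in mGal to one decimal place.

Free-air correction = 0.3086 × 1418.9 = 437.87 mGal
Free-air anomaly = 979302.38 − 979851.05 + (437.87) = -110.80 mGal

-110.8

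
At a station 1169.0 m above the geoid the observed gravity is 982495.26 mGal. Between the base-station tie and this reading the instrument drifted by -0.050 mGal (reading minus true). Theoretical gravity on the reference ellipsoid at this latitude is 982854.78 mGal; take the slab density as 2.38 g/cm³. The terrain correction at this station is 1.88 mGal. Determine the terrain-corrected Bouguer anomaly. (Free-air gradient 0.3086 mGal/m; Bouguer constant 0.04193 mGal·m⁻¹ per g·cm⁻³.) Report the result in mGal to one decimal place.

Drift-corrected reading = 982495.26 − (-0.050) = 982495.310 mGal
Free-air correction = 0.3086 × 1169.0 = 360.75 mGal
Free-air anomaly = 982495.310 − 982854.78 + (360.75) = 1.280 mGal
Bouguer slab correction = 0.04193 × 2.38 × 1169.0 = 116.66 mGal
Simple Bouguer anomaly = 1.280 − (116.66) = -115.380 mGal
Complete Bouguer anomaly = -115.380 + 1.88 = -113.500 mGal

-113.5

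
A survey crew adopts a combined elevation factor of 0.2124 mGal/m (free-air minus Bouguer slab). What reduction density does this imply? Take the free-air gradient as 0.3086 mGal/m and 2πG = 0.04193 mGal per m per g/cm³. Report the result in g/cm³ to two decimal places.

0.2124 = 0.3086 − 0.04193 × ρ
ρ = (0.3086 − 0.2124) / 0.04193 = 2.29 g/cm³

2.29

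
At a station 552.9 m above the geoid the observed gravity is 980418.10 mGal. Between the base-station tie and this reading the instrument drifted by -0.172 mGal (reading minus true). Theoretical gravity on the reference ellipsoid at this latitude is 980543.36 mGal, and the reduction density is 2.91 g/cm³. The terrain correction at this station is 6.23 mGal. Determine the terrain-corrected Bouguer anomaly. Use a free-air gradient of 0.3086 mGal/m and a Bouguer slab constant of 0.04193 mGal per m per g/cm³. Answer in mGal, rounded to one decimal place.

Drift-corrected reading = 980418.10 − (-0.172) = 980418.272 mGal
Free-air correction = 0.3086 × 552.9 = 170.62 mGal
Free-air anomaly = 980418.272 − 980543.36 + (170.62) = 45.532 mGal
Bouguer slab correction = 0.04193 × 2.91 × 552.9 = 67.46 mGal
Simple Bouguer anomaly = 45.532 − (67.46) = -21.928 mGal
Complete Bouguer anomaly = -21.928 + 6.23 = -15.698 mGal

-15.7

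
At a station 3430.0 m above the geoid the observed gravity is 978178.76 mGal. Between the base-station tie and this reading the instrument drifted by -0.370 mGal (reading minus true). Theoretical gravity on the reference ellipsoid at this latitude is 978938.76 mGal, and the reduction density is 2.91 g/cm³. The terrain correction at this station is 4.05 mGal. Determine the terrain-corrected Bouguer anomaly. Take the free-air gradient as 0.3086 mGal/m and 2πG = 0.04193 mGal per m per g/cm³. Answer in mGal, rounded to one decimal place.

Drift-corrected reading = 978178.76 − (-0.370) = 978179.130 mGal
Free-air correction = 0.3086 × 3430.0 = 1058.50 mGal
Free-air anomaly = 978179.130 − 978938.76 + (1058.50) = 298.870 mGal
Bouguer slab correction = 0.04193 × 2.91 × 3430.0 = 418.52 mGal
Simple Bouguer anomaly = 298.870 − (418.52) = -119.650 mGal
Complete Bouguer anomaly = -119.650 + 4.05 = -115.600 mGal

-115.6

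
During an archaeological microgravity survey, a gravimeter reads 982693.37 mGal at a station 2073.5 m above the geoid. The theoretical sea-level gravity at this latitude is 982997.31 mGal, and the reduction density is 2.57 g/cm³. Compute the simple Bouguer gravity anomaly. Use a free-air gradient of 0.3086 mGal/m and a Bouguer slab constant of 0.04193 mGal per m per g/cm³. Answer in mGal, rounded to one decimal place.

112.5

Free-air correction = 0.3086 × 2073.5 = 639.88 mGal
Free-air anomaly = 982693.37 − 982997.31 + (639.88) = 335.94 mGal
Bouguer slab correction = 0.04193 × 2.57 × 2073.5 = 223.44 mGal
Simple Bouguer anomaly = 335.94 − (223.44) = 112.50 mGal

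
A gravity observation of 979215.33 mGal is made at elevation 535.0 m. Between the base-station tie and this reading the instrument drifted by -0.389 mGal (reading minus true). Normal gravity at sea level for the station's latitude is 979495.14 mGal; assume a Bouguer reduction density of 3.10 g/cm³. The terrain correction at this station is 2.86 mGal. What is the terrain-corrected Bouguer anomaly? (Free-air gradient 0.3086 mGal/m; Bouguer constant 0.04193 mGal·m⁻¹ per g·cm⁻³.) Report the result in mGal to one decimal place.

-181.0

Drift-corrected reading = 979215.33 − (-0.389) = 979215.719 mGal
Free-air correction = 0.3086 × 535.0 = 165.10 mGal
Free-air anomaly = 979215.719 − 979495.14 + (165.10) = -114.321 mGal
Bouguer slab correction = 0.04193 × 3.10 × 535.0 = 69.54 mGal
Simple Bouguer anomaly = -114.321 − (69.54) = -183.861 mGal
Complete Bouguer anomaly = -183.861 + 2.86 = -181.001 mGal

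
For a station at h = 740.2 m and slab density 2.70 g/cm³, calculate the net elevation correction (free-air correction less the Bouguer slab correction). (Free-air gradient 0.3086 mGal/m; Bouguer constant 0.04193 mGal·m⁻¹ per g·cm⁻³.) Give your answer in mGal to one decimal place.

144.6

Combined gradient = 0.3086 − 0.04193 × 2.70 = 0.1953890 mGal/m
Combined elevation correction = 0.1953890 × 740.2 = 144.6 mGal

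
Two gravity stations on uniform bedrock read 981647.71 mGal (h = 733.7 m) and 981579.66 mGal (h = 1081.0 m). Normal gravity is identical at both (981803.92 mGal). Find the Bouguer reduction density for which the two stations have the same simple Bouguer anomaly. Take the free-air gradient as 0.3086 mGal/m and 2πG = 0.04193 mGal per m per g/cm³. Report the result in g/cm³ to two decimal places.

Δg_obs = 981579.66 − 981647.71 = -68.05 mGal over Δh = 1081.0 − 733.7 = 347.3 m
Equal Bouguer anomalies ⇒ Δg_obs + (0.3086 − 0.04193ρ)·Δh = 0
0.3086 − 0.04193ρ = −Δg_obs/Δh = 0.19594
ρ = (0.3086 − 0.19594) / 0.04193 = 2.69 g/cm³

2.69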